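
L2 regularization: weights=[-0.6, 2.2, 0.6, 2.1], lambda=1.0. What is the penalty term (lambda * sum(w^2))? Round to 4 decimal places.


Squaring each weight:
(-0.6)^2 = 0.36
2.2^2 = 4.84
0.6^2 = 0.36
2.1^2 = 4.41
Sum of squares = 9.97
Penalty = 1.0 * 9.97 = 9.9700

9.9700


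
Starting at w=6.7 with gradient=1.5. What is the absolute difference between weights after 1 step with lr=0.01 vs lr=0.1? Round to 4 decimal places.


With lr=0.01: w_new = 6.7 - 0.01 * 1.5 = 6.685
With lr=0.1: w_new = 6.7 - 0.1 * 1.5 = 6.55
Absolute difference = |6.685 - 6.55|
= 0.1350

0.1350


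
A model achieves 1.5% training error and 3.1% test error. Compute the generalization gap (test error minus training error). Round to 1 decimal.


Generalization gap = test_error - train_error
= 3.1 - 1.5
= 1.6%
A small gap suggests good generalization.

1.6


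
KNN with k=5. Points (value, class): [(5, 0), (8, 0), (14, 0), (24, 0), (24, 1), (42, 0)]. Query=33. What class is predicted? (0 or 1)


Distances from query 33:
Point 24 (class 0): distance = 9
Point 42 (class 0): distance = 9
Point 24 (class 1): distance = 9
Point 14 (class 0): distance = 19
Point 8 (class 0): distance = 25
K=5 nearest neighbors: classes = [0, 0, 1, 0, 0]
Votes for class 1: 1 / 5
Majority vote => class 0

0


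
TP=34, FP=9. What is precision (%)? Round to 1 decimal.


Precision = TP / (TP + FP) * 100
= 34 / (34 + 9)
= 34 / 43
= 0.7907
= 79.1%

79.1


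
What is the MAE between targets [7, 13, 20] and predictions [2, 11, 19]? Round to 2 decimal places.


Absolute errors: [5, 2, 1]
Sum of absolute errors = 8
MAE = 8 / 3 = 2.67

2.67


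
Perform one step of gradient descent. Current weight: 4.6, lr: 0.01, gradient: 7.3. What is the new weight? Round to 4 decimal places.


w_new = w_old - lr * gradient
= 4.6 - 0.01 * 7.3
= 4.6 - (0.073)
= 4.5270

4.5270


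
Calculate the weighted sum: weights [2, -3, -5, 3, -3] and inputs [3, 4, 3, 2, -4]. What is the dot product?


Element-wise products:
2 * 3 = 6
-3 * 4 = -12
-5 * 3 = -15
3 * 2 = 6
-3 * -4 = 12
Sum = 6 + -12 + -15 + 6 + 12
= -3

-3


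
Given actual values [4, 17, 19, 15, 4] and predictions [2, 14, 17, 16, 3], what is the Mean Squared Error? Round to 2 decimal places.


Differences: [2, 3, 2, -1, 1]
Squared errors: [4, 9, 4, 1, 1]
Sum of squared errors = 19
MSE = 19 / 5 = 3.80

3.80


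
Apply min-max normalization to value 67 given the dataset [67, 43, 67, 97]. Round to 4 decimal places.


Min = 43, Max = 97
Range = 97 - 43 = 54
Scaled = (x - min) / (max - min)
= (67 - 43) / 54
= 24 / 54
= 0.4444

0.4444


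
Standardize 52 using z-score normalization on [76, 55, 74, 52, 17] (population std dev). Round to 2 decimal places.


Mean = (76 + 55 + 74 + 52 + 17) / 5 = 54.8
Variance = sum((x_i - mean)^2) / n = 450.96
Std = sqrt(450.96) = 21.2358
Z = (x - mean) / std
= (52 - 54.8) / 21.2358
= -2.8 / 21.2358
= -0.13

-0.13


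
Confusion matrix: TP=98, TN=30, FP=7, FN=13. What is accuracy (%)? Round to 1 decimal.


Accuracy = (TP + TN) / (TP + TN + FP + FN) * 100
= (98 + 30) / (98 + 30 + 7 + 13)
= 128 / 148
= 0.8649
= 86.5%

86.5


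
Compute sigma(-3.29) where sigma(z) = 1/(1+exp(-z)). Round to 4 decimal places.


sigmoid(z) = 1 / (1 + exp(-z))
exp(-(-3.29)) = exp(3.29) = 26.8429
1 + 26.8429 = 27.8429
1 / 27.8429 = 0.0359

0.0359


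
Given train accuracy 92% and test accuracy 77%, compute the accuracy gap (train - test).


Gap = train_accuracy - test_accuracy
= 92 - 77
= 15%
This gap suggests the model is overfitting.

15


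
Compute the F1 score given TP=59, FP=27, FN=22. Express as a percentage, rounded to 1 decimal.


Precision = TP / (TP + FP) = 59 / 86 = 0.686
Recall = TP / (TP + FN) = 59 / 81 = 0.7284
F1 = 2 * P * R / (P + R)
= 2 * 0.686 * 0.7284 / (0.686 + 0.7284)
= 0.9994 / 1.4144
= 0.7066
As percentage: 70.7%

70.7


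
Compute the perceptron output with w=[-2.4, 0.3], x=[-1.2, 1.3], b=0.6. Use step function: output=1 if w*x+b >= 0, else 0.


z = w . x + b
= -2.4*-1.2 + 0.3*1.3 + 0.6
= 2.88 + 0.39 + 0.6
= 3.27 + 0.6
= 3.87
Since z = 3.87 >= 0, output = 1

1


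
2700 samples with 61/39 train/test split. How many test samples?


Train samples = 2700 * 61% = 1647
Test samples = 2700 - 1647
= 1053

1053


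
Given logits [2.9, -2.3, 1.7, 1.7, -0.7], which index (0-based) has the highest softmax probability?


Softmax is a monotonic transformation, so it preserves the argmax.
We need to find the index of the maximum logit.
Index 0: 2.9
Index 1: -2.3
Index 2: 1.7
Index 3: 1.7
Index 4: -0.7
Maximum logit = 2.9 at index 0

0


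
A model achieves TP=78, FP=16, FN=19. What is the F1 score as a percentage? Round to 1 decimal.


Precision = TP / (TP + FP) = 78 / 94 = 0.8298
Recall = TP / (TP + FN) = 78 / 97 = 0.8041
F1 = 2 * P * R / (P + R)
= 2 * 0.8298 * 0.8041 / (0.8298 + 0.8041)
= 1.3345 / 1.6339
= 0.8168
As percentage: 81.7%

81.7


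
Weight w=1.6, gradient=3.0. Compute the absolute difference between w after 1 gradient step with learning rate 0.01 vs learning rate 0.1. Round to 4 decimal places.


With lr=0.01: w_new = 1.6 - 0.01 * 3.0 = 1.57
With lr=0.1: w_new = 1.6 - 0.1 * 3.0 = 1.3
Absolute difference = |1.57 - 1.3|
= 0.2700

0.2700


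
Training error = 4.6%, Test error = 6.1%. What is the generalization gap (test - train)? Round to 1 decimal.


Generalization gap = test_error - train_error
= 6.1 - 4.6
= 1.5%
A small gap suggests good generalization.

1.5


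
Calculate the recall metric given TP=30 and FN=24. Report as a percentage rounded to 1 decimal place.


Recall = TP / (TP + FN) * 100
= 30 / (30 + 24)
= 30 / 54
= 0.5556
= 55.6%

55.6


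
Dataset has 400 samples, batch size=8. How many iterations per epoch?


Iterations per epoch = dataset_size / batch_size
= 400 / 8
= 50

50


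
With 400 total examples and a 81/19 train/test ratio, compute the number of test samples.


Train samples = 400 * 81% = 324
Test samples = 400 - 324
= 76

76


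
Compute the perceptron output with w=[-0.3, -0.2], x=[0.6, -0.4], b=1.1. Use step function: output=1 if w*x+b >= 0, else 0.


z = w . x + b
= -0.3*0.6 + -0.2*-0.4 + 1.1
= -0.18 + 0.08 + 1.1
= -0.1 + 1.1
= 1.0
Since z = 1.0 >= 0, output = 1

1


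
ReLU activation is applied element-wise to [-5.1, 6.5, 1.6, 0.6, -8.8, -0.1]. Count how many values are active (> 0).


ReLU(x) = max(0, x) for each element:
ReLU(-5.1) = 0
ReLU(6.5) = 6.5
ReLU(1.6) = 1.6
ReLU(0.6) = 0.6
ReLU(-8.8) = 0
ReLU(-0.1) = 0
Active neurons (>0): 3

3


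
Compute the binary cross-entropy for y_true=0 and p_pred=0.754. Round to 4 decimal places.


For y=0: Loss = -log(1-p)
= -log(1 - 0.754)
= -log(0.246)
= -(-1.4024)
= 1.4024

1.4024


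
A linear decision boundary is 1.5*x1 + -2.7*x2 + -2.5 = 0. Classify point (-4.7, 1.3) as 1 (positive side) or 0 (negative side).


Compute 1.5 * -4.7 + -2.7 * 1.3 + -2.5
= -7.05 + -3.51 + -2.5
= -13.06
Since -13.06 < 0, the point is on the negative side.

0


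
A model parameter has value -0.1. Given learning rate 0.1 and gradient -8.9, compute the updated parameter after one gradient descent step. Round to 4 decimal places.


w_new = w_old - lr * gradient
= -0.1 - 0.1 * -8.9
= -0.1 - (-0.89)
= 0.7900

0.7900


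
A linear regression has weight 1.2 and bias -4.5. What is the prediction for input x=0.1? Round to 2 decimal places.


y = 1.2 * 0.1 + (-4.5)
= 0.12 + (-4.5)
= -4.38

-4.38


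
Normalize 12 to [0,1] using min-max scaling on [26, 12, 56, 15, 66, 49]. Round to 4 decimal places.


Min = 12, Max = 66
Range = 66 - 12 = 54
Scaled = (x - min) / (max - min)
= (12 - 12) / 54
= 0 / 54
= 0.0000

0.0000


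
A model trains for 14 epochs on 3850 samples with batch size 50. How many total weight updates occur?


Iterations per epoch = 3850 / 50 = 77
Total updates = iterations_per_epoch * epochs
= 77 * 14
= 1078

1078


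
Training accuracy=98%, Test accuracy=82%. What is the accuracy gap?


Gap = train_accuracy - test_accuracy
= 98 - 82
= 16%
This gap suggests the model is overfitting.

16


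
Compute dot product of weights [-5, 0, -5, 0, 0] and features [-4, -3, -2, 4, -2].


Element-wise products:
-5 * -4 = 20
0 * -3 = 0
-5 * -2 = 10
0 * 4 = 0
0 * -2 = 0
Sum = 20 + 0 + 10 + 0 + 0
= 30

30


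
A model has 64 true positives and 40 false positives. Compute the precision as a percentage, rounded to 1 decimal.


Precision = TP / (TP + FP) * 100
= 64 / (64 + 40)
= 64 / 104
= 0.6154
= 61.5%

61.5


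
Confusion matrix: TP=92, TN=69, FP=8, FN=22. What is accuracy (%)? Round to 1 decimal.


Accuracy = (TP + TN) / (TP + TN + FP + FN) * 100
= (92 + 69) / (92 + 69 + 8 + 22)
= 161 / 191
= 0.8429
= 84.3%

84.3


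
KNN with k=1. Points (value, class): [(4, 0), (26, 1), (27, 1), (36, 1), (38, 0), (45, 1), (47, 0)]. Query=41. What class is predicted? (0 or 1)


Distances from query 41:
Point 38 (class 0): distance = 3
K=1 nearest neighbors: classes = [0]
Votes for class 1: 0 / 1
Majority vote => class 0

0


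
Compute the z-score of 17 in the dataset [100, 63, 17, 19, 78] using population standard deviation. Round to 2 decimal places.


Mean = (100 + 63 + 17 + 19 + 78) / 5 = 55.4
Variance = sum((x_i - mean)^2) / n = 1071.44
Std = sqrt(1071.44) = 32.7329
Z = (x - mean) / std
= (17 - 55.4) / 32.7329
= -38.4 / 32.7329
= -1.17

-1.17


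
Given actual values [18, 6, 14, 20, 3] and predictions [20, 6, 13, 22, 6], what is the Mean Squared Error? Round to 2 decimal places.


Differences: [-2, 0, 1, -2, -3]
Squared errors: [4, 0, 1, 4, 9]
Sum of squared errors = 18
MSE = 18 / 5 = 3.60

3.60


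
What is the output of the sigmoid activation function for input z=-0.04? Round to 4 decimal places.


sigmoid(z) = 1 / (1 + exp(-z))
exp(-(-0.04)) = exp(0.04) = 1.0408
1 + 1.0408 = 2.0408
1 / 2.0408 = 0.4900

0.4900


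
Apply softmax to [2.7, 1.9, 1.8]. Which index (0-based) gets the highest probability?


Softmax is a monotonic transformation, so it preserves the argmax.
We need to find the index of the maximum logit.
Index 0: 2.7
Index 1: 1.9
Index 2: 1.8
Maximum logit = 2.7 at index 0

0


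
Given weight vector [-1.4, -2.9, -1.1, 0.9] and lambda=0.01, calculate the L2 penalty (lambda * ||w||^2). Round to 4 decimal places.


Squaring each weight:
(-1.4)^2 = 1.96
(-2.9)^2 = 8.41
(-1.1)^2 = 1.21
0.9^2 = 0.81
Sum of squares = 12.39
Penalty = 0.01 * 12.39 = 0.1239

0.1239


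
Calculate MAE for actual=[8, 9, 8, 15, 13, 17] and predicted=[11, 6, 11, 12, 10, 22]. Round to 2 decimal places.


Absolute errors: [3, 3, 3, 3, 3, 5]
Sum of absolute errors = 20
MAE = 20 / 6 = 3.33

3.33


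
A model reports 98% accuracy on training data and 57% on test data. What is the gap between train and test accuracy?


Gap = train_accuracy - test_accuracy
= 98 - 57
= 41%
This large gap strongly indicates overfitting.

41


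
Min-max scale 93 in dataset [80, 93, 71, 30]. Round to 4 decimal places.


Min = 30, Max = 93
Range = 93 - 30 = 63
Scaled = (x - min) / (max - min)
= (93 - 30) / 63
= 63 / 63
= 1.0000

1.0000


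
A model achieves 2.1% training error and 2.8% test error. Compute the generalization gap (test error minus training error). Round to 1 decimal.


Generalization gap = test_error - train_error
= 2.8 - 2.1
= 0.7%
A small gap suggests good generalization.

0.7


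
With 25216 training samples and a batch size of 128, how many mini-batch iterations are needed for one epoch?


Iterations per epoch = dataset_size / batch_size
= 25216 / 128
= 197

197


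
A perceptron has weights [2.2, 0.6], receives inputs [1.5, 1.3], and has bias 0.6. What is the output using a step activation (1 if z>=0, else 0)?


z = w . x + b
= 2.2*1.5 + 0.6*1.3 + 0.6
= 3.3 + 0.78 + 0.6
= 4.08 + 0.6
= 4.68
Since z = 4.68 >= 0, output = 1

1


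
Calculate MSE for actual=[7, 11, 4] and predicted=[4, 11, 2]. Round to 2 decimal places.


Differences: [3, 0, 2]
Squared errors: [9, 0, 4]
Sum of squared errors = 13
MSE = 13 / 3 = 4.33

4.33


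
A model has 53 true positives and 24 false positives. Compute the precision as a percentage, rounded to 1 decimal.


Precision = TP / (TP + FP) * 100
= 53 / (53 + 24)
= 53 / 77
= 0.6883
= 68.8%

68.8


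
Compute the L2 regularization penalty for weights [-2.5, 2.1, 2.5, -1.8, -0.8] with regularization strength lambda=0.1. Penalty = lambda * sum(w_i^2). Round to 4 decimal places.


Squaring each weight:
(-2.5)^2 = 6.25
2.1^2 = 4.41
2.5^2 = 6.25
(-1.8)^2 = 3.24
(-0.8)^2 = 0.64
Sum of squares = 20.79
Penalty = 0.1 * 20.79 = 2.0790

2.0790


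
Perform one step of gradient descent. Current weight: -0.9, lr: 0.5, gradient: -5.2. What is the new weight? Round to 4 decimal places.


w_new = w_old - lr * gradient
= -0.9 - 0.5 * -5.2
= -0.9 - (-2.6)
= 1.7000

1.7000


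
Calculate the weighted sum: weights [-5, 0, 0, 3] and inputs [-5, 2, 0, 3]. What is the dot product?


Element-wise products:
-5 * -5 = 25
0 * 2 = 0
0 * 0 = 0
3 * 3 = 9
Sum = 25 + 0 + 0 + 9
= 34

34


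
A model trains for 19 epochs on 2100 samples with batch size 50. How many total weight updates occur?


Iterations per epoch = 2100 / 50 = 42
Total updates = iterations_per_epoch * epochs
= 42 * 19
= 798

798


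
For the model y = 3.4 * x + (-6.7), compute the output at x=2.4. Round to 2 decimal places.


y = 3.4 * 2.4 + (-6.7)
= 8.16 + (-6.7)
= 1.46

1.46


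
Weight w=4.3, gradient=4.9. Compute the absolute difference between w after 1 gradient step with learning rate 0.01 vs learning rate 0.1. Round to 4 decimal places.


With lr=0.01: w_new = 4.3 - 0.01 * 4.9 = 4.251
With lr=0.1: w_new = 4.3 - 0.1 * 4.9 = 3.81
Absolute difference = |4.251 - 3.81|
= 0.4410

0.4410


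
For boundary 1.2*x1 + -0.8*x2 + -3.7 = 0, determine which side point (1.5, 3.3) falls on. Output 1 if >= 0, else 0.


Compute 1.2 * 1.5 + -0.8 * 3.3 + -3.7
= 1.8 + -2.64 + -3.7
= -4.54
Since -4.54 < 0, the point is on the negative side.

0


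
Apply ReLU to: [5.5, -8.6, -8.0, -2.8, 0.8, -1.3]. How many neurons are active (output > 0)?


ReLU(x) = max(0, x) for each element:
ReLU(5.5) = 5.5
ReLU(-8.6) = 0
ReLU(-8.0) = 0
ReLU(-2.8) = 0
ReLU(0.8) = 0.8
ReLU(-1.3) = 0
Active neurons (>0): 2

2


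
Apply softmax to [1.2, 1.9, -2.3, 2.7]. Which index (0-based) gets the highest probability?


Softmax is a monotonic transformation, so it preserves the argmax.
We need to find the index of the maximum logit.
Index 0: 1.2
Index 1: 1.9
Index 2: -2.3
Index 3: 2.7
Maximum logit = 2.7 at index 3

3


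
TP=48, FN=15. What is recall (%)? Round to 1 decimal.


Recall = TP / (TP + FN) * 100
= 48 / (48 + 15)
= 48 / 63
= 0.7619
= 76.2%

76.2


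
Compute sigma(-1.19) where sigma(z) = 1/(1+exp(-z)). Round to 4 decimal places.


sigmoid(z) = 1 / (1 + exp(-z))
exp(-(-1.19)) = exp(1.19) = 3.2871
1 + 3.2871 = 4.2871
1 / 4.2871 = 0.2333

0.2333


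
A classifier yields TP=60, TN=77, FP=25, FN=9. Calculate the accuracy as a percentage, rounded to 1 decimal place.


Accuracy = (TP + TN) / (TP + TN + FP + FN) * 100
= (60 + 77) / (60 + 77 + 25 + 9)
= 137 / 171
= 0.8012
= 80.1%

80.1


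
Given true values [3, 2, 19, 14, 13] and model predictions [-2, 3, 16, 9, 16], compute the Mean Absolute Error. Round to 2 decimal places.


Absolute errors: [5, 1, 3, 5, 3]
Sum of absolute errors = 17
MAE = 17 / 5 = 3.40

3.40


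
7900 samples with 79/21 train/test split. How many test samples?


Train samples = 7900 * 79% = 6241
Test samples = 7900 - 6241
= 1659

1659


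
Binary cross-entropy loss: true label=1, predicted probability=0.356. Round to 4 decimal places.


For y=1: Loss = -log(p)
= -log(0.356)
= -(-1.0328)
= 1.0328

1.0328


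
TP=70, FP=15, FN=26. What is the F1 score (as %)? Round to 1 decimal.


Precision = TP / (TP + FP) = 70 / 85 = 0.8235
Recall = TP / (TP + FN) = 70 / 96 = 0.7292
F1 = 2 * P * R / (P + R)
= 2 * 0.8235 * 0.7292 / (0.8235 + 0.7292)
= 1.201 / 1.5527
= 0.7735
As percentage: 77.3%

77.3


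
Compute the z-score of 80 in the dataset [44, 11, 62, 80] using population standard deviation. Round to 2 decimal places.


Mean = (44 + 11 + 62 + 80) / 4 = 49.25
Variance = sum((x_i - mean)^2) / n = 649.6875
Std = sqrt(649.6875) = 25.489
Z = (x - mean) / std
= (80 - 49.25) / 25.489
= 30.75 / 25.489
= 1.21

1.21


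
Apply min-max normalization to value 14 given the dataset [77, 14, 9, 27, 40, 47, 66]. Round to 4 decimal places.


Min = 9, Max = 77
Range = 77 - 9 = 68
Scaled = (x - min) / (max - min)
= (14 - 9) / 68
= 5 / 68
= 0.0735

0.0735


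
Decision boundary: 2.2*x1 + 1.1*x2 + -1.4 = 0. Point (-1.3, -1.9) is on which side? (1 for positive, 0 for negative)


Compute 2.2 * -1.3 + 1.1 * -1.9 + -1.4
= -2.86 + -2.09 + -1.4
= -6.35
Since -6.35 < 0, the point is on the negative side.

0


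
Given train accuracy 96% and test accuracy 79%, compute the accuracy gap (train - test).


Gap = train_accuracy - test_accuracy
= 96 - 79
= 17%
This gap suggests the model is overfitting.

17


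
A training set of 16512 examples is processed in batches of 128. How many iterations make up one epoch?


Iterations per epoch = dataset_size / batch_size
= 16512 / 128
= 129

129


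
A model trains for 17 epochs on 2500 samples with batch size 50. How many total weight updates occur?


Iterations per epoch = 2500 / 50 = 50
Total updates = iterations_per_epoch * epochs
= 50 * 17
= 850

850


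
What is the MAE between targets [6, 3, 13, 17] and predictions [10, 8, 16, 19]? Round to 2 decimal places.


Absolute errors: [4, 5, 3, 2]
Sum of absolute errors = 14
MAE = 14 / 4 = 3.50

3.50


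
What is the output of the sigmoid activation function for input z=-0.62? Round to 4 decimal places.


sigmoid(z) = 1 / (1 + exp(-z))
exp(-(-0.62)) = exp(0.62) = 1.8589
1 + 1.8589 = 2.8589
1 / 2.8589 = 0.3498

0.3498


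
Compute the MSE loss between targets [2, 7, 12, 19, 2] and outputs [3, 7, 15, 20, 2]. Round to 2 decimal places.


Differences: [-1, 0, -3, -1, 0]
Squared errors: [1, 0, 9, 1, 0]
Sum of squared errors = 11
MSE = 11 / 5 = 2.20

2.20


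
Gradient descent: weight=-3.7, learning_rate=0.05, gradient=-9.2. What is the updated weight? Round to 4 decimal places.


w_new = w_old - lr * gradient
= -3.7 - 0.05 * -9.2
= -3.7 - (-0.46)
= -3.2400

-3.2400


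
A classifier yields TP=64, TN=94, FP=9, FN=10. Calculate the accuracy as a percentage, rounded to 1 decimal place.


Accuracy = (TP + TN) / (TP + TN + FP + FN) * 100
= (64 + 94) / (64 + 94 + 9 + 10)
= 158 / 177
= 0.8927
= 89.3%

89.3


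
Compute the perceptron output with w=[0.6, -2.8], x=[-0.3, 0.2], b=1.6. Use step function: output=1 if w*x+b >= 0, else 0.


z = w . x + b
= 0.6*-0.3 + -2.8*0.2 + 1.6
= -0.18 + -0.56 + 1.6
= -0.74 + 1.6
= 0.86
Since z = 0.86 >= 0, output = 1

1


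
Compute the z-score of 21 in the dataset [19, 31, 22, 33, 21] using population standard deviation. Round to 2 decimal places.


Mean = (19 + 31 + 22 + 33 + 21) / 5 = 25.2
Variance = sum((x_i - mean)^2) / n = 32.16
Std = sqrt(32.16) = 5.671
Z = (x - mean) / std
= (21 - 25.2) / 5.671
= -4.2 / 5.671
= -0.74

-0.74


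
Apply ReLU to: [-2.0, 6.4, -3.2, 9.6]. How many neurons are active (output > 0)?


ReLU(x) = max(0, x) for each element:
ReLU(-2.0) = 0
ReLU(6.4) = 6.4
ReLU(-3.2) = 0
ReLU(9.6) = 9.6
Active neurons (>0): 2

2


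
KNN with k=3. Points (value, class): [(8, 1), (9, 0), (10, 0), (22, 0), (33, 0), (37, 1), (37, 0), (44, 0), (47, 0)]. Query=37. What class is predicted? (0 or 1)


Distances from query 37:
Point 37 (class 0): distance = 0
Point 37 (class 1): distance = 0
Point 33 (class 0): distance = 4
K=3 nearest neighbors: classes = [0, 1, 0]
Votes for class 1: 1 / 3
Majority vote => class 0

0


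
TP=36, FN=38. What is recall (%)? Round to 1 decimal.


Recall = TP / (TP + FN) * 100
= 36 / (36 + 38)
= 36 / 74
= 0.4865
= 48.6%

48.6


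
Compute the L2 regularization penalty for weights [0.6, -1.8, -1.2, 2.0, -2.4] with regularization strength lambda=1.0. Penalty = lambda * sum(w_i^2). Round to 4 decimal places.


Squaring each weight:
0.6^2 = 0.36
(-1.8)^2 = 3.24
(-1.2)^2 = 1.44
2.0^2 = 4.0
(-2.4)^2 = 5.76
Sum of squares = 14.8
Penalty = 1.0 * 14.8 = 14.8000

14.8000


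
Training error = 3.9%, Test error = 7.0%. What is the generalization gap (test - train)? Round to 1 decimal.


Generalization gap = test_error - train_error
= 7.0 - 3.9
= 3.1%
A moderate gap.

3.1


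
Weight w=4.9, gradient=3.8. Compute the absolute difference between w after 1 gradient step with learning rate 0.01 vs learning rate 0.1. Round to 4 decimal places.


With lr=0.01: w_new = 4.9 - 0.01 * 3.8 = 4.862
With lr=0.1: w_new = 4.9 - 0.1 * 3.8 = 4.52
Absolute difference = |4.862 - 4.52|
= 0.3420

0.3420


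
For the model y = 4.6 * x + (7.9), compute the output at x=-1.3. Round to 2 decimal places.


y = 4.6 * -1.3 + (7.9)
= -5.98 + (7.9)
= 1.92

1.92


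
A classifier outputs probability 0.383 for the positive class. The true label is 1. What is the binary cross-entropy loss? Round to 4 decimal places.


For y=1: Loss = -log(p)
= -log(0.383)
= -(-0.9597)
= 0.9597

0.9597


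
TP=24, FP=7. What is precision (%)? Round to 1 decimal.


Precision = TP / (TP + FP) * 100
= 24 / (24 + 7)
= 24 / 31
= 0.7742
= 77.4%

77.4


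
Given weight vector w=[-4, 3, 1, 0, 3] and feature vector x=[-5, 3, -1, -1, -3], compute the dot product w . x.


Element-wise products:
-4 * -5 = 20
3 * 3 = 9
1 * -1 = -1
0 * -1 = 0
3 * -3 = -9
Sum = 20 + 9 + -1 + 0 + -9
= 19

19


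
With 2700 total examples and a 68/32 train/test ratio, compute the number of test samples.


Train samples = 2700 * 68% = 1836
Test samples = 2700 - 1836
= 864

864


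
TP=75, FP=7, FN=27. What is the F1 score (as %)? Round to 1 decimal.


Precision = TP / (TP + FP) = 75 / 82 = 0.9146
Recall = TP / (TP + FN) = 75 / 102 = 0.7353
F1 = 2 * P * R / (P + R)
= 2 * 0.9146 * 0.7353 / (0.9146 + 0.7353)
= 1.3451 / 1.6499
= 0.8152
As percentage: 81.5%

81.5


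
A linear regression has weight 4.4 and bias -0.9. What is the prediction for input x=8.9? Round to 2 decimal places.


y = 4.4 * 8.9 + (-0.9)
= 39.16 + (-0.9)
= 38.26

38.26


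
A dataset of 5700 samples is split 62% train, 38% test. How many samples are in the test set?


Train samples = 5700 * 62% = 3534
Test samples = 5700 - 3534
= 2166

2166


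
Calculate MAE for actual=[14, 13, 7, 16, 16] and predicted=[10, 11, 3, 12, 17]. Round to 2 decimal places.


Absolute errors: [4, 2, 4, 4, 1]
Sum of absolute errors = 15
MAE = 15 / 5 = 3.00

3.00


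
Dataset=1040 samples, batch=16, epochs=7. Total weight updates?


Iterations per epoch = 1040 / 16 = 65
Total updates = iterations_per_epoch * epochs
= 65 * 7
= 455

455


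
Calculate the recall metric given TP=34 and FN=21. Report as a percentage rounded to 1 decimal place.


Recall = TP / (TP + FN) * 100
= 34 / (34 + 21)
= 34 / 55
= 0.6182
= 61.8%

61.8


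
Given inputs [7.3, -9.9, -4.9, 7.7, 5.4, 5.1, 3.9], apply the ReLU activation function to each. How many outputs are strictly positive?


ReLU(x) = max(0, x) for each element:
ReLU(7.3) = 7.3
ReLU(-9.9) = 0
ReLU(-4.9) = 0
ReLU(7.7) = 7.7
ReLU(5.4) = 5.4
ReLU(5.1) = 5.1
ReLU(3.9) = 3.9
Active neurons (>0): 5

5


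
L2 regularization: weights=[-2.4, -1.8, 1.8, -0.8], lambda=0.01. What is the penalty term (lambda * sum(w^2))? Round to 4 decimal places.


Squaring each weight:
(-2.4)^2 = 5.76
(-1.8)^2 = 3.24
1.8^2 = 3.24
(-0.8)^2 = 0.64
Sum of squares = 12.88
Penalty = 0.01 * 12.88 = 0.1288

0.1288


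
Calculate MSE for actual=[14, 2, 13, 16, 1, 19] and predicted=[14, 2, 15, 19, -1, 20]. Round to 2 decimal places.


Differences: [0, 0, -2, -3, 2, -1]
Squared errors: [0, 0, 4, 9, 4, 1]
Sum of squared errors = 18
MSE = 18 / 6 = 3.00

3.00


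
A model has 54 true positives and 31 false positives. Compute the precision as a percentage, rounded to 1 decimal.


Precision = TP / (TP + FP) * 100
= 54 / (54 + 31)
= 54 / 85
= 0.6353
= 63.5%

63.5


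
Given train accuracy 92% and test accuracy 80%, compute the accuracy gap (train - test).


Gap = train_accuracy - test_accuracy
= 92 - 80
= 12%
This gap suggests the model is overfitting.

12


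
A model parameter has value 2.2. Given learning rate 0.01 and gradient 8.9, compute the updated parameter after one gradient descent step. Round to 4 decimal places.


w_new = w_old - lr * gradient
= 2.2 - 0.01 * 8.9
= 2.2 - (0.089)
= 2.1110

2.1110


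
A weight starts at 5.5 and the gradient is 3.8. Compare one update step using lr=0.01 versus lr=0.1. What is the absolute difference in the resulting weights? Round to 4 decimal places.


With lr=0.01: w_new = 5.5 - 0.01 * 3.8 = 5.462
With lr=0.1: w_new = 5.5 - 0.1 * 3.8 = 5.12
Absolute difference = |5.462 - 5.12|
= 0.3420

0.3420


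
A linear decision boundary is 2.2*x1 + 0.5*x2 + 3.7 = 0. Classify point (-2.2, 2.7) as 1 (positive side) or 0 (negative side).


Compute 2.2 * -2.2 + 0.5 * 2.7 + 3.7
= -4.84 + 1.35 + 3.7
= 0.21
Since 0.21 >= 0, the point is on the positive side.

1


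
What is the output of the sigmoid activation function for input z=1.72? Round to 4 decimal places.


sigmoid(z) = 1 / (1 + exp(-z))
exp(-(1.72)) = exp(-1.72) = 0.1791
1 + 0.1791 = 1.1791
1 / 1.1791 = 0.8481

0.8481


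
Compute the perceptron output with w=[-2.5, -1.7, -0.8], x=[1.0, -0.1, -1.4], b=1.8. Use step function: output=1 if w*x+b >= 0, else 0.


z = w . x + b
= -2.5*1.0 + -1.7*-0.1 + -0.8*-1.4 + 1.8
= -2.5 + 0.17 + 1.12 + 1.8
= -1.21 + 1.8
= 0.59
Since z = 0.59 >= 0, output = 1

1


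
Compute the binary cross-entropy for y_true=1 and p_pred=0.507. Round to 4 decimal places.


For y=1: Loss = -log(p)
= -log(0.507)
= -(-0.6792)
= 0.6792

0.6792


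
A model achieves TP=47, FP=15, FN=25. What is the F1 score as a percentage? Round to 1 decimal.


Precision = TP / (TP + FP) = 47 / 62 = 0.7581
Recall = TP / (TP + FN) = 47 / 72 = 0.6528
F1 = 2 * P * R / (P + R)
= 2 * 0.7581 * 0.6528 / (0.7581 + 0.6528)
= 0.9897 / 1.4108
= 0.7015
As percentage: 70.1%

70.1


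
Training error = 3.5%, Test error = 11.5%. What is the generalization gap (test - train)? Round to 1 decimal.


Generalization gap = test_error - train_error
= 11.5 - 3.5
= 8.0%
A moderate gap.

8.0


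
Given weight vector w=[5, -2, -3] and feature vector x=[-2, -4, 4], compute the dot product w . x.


Element-wise products:
5 * -2 = -10
-2 * -4 = 8
-3 * 4 = -12
Sum = -10 + 8 + -12
= -14

-14


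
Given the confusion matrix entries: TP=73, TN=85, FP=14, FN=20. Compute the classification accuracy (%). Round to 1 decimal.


Accuracy = (TP + TN) / (TP + TN + FP + FN) * 100
= (73 + 85) / (73 + 85 + 14 + 20)
= 158 / 192
= 0.8229
= 82.3%

82.3


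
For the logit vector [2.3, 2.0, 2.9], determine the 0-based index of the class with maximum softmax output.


Softmax is a monotonic transformation, so it preserves the argmax.
We need to find the index of the maximum logit.
Index 0: 2.3
Index 1: 2.0
Index 2: 2.9
Maximum logit = 2.9 at index 2

2


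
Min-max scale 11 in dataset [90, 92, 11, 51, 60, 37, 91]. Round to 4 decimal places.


Min = 11, Max = 92
Range = 92 - 11 = 81
Scaled = (x - min) / (max - min)
= (11 - 11) / 81
= 0 / 81
= 0.0000

0.0000


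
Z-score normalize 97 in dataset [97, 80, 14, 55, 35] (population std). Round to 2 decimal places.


Mean = (97 + 80 + 14 + 55 + 35) / 5 = 56.2
Variance = sum((x_i - mean)^2) / n = 892.56
Std = sqrt(892.56) = 29.8757
Z = (x - mean) / std
= (97 - 56.2) / 29.8757
= 40.8 / 29.8757
= 1.37

1.37


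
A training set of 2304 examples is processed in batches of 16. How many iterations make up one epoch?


Iterations per epoch = dataset_size / batch_size
= 2304 / 16
= 144

144


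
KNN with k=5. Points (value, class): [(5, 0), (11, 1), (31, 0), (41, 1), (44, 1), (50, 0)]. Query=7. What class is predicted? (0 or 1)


Distances from query 7:
Point 5 (class 0): distance = 2
Point 11 (class 1): distance = 4
Point 31 (class 0): distance = 24
Point 41 (class 1): distance = 34
Point 44 (class 1): distance = 37
K=5 nearest neighbors: classes = [0, 1, 0, 1, 1]
Votes for class 1: 3 / 5
Majority vote => class 1

1


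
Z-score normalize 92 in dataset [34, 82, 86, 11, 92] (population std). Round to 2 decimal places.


Mean = (34 + 82 + 86 + 11 + 92) / 5 = 61.0
Variance = sum((x_i - mean)^2) / n = 1051.2
Std = sqrt(1051.2) = 32.4222
Z = (x - mean) / std
= (92 - 61.0) / 32.4222
= 31.0 / 32.4222
= 0.96

0.96


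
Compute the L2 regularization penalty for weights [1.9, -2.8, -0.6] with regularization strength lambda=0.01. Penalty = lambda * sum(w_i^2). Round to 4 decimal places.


Squaring each weight:
1.9^2 = 3.61
(-2.8)^2 = 7.84
(-0.6)^2 = 0.36
Sum of squares = 11.81
Penalty = 0.01 * 11.81 = 0.1181

0.1181


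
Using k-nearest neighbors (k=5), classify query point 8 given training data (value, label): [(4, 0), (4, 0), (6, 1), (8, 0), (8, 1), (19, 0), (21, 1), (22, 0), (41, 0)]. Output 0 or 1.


Distances from query 8:
Point 8 (class 0): distance = 0
Point 8 (class 1): distance = 0
Point 6 (class 1): distance = 2
Point 4 (class 0): distance = 4
Point 4 (class 0): distance = 4
K=5 nearest neighbors: classes = [0, 1, 1, 0, 0]
Votes for class 1: 2 / 5
Majority vote => class 0

0


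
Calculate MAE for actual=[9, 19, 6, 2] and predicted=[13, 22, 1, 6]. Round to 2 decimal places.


Absolute errors: [4, 3, 5, 4]
Sum of absolute errors = 16
MAE = 16 / 4 = 4.00

4.00


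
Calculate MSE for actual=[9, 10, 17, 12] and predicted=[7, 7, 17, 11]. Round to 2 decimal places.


Differences: [2, 3, 0, 1]
Squared errors: [4, 9, 0, 1]
Sum of squared errors = 14
MSE = 14 / 4 = 3.50

3.50


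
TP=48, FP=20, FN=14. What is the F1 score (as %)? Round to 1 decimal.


Precision = TP / (TP + FP) = 48 / 68 = 0.7059
Recall = TP / (TP + FN) = 48 / 62 = 0.7742
F1 = 2 * P * R / (P + R)
= 2 * 0.7059 * 0.7742 / (0.7059 + 0.7742)
= 1.093 / 1.4801
= 0.7385
As percentage: 73.8%

73.8


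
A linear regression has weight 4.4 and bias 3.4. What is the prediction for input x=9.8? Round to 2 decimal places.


y = 4.4 * 9.8 + (3.4)
= 43.12 + (3.4)
= 46.52

46.52


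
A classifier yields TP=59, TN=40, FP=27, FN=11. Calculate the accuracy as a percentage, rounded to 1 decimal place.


Accuracy = (TP + TN) / (TP + TN + FP + FN) * 100
= (59 + 40) / (59 + 40 + 27 + 11)
= 99 / 137
= 0.7226
= 72.3%

72.3


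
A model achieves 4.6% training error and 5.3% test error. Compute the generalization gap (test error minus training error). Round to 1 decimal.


Generalization gap = test_error - train_error
= 5.3 - 4.6
= 0.7%
A small gap suggests good generalization.

0.7


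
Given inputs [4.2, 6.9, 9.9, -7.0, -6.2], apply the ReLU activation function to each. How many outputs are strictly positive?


ReLU(x) = max(0, x) for each element:
ReLU(4.2) = 4.2
ReLU(6.9) = 6.9
ReLU(9.9) = 9.9
ReLU(-7.0) = 0
ReLU(-6.2) = 0
Active neurons (>0): 3

3


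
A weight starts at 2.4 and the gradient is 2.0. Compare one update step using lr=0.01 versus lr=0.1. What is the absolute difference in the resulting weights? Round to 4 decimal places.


With lr=0.01: w_new = 2.4 - 0.01 * 2.0 = 2.38
With lr=0.1: w_new = 2.4 - 0.1 * 2.0 = 2.2
Absolute difference = |2.38 - 2.2|
= 0.1800

0.1800


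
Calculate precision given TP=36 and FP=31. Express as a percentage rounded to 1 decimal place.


Precision = TP / (TP + FP) * 100
= 36 / (36 + 31)
= 36 / 67
= 0.5373
= 53.7%

53.7


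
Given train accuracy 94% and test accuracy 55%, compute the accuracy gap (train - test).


Gap = train_accuracy - test_accuracy
= 94 - 55
= 39%
This large gap strongly indicates overfitting.

39


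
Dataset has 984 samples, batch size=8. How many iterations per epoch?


Iterations per epoch = dataset_size / batch_size
= 984 / 8
= 123

123


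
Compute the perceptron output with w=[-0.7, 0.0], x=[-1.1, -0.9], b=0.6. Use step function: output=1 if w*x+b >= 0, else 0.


z = w . x + b
= -0.7*-1.1 + 0.0*-0.9 + 0.6
= 0.77 + -0.0 + 0.6
= 0.77 + 0.6
= 1.37
Since z = 1.37 >= 0, output = 1

1


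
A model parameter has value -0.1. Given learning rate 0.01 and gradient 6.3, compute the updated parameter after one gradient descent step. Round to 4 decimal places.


w_new = w_old - lr * gradient
= -0.1 - 0.01 * 6.3
= -0.1 - (0.063)
= -0.1630

-0.1630


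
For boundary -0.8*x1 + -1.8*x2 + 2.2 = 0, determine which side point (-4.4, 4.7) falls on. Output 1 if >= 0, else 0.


Compute -0.8 * -4.4 + -1.8 * 4.7 + 2.2
= 3.52 + -8.46 + 2.2
= -2.74
Since -2.74 < 0, the point is on the negative side.

0


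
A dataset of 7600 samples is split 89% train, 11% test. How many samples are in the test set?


Train samples = 7600 * 89% = 6764
Test samples = 7600 - 6764
= 836

836


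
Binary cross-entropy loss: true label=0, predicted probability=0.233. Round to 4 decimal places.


For y=0: Loss = -log(1-p)
= -log(1 - 0.233)
= -log(0.767)
= -(-0.2653)
= 0.2653

0.2653


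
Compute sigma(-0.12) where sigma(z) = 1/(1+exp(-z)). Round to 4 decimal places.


sigmoid(z) = 1 / (1 + exp(-z))
exp(-(-0.12)) = exp(0.12) = 1.1275
1 + 1.1275 = 2.1275
1 / 2.1275 = 0.4700

0.4700


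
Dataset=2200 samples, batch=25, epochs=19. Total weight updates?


Iterations per epoch = 2200 / 25 = 88
Total updates = iterations_per_epoch * epochs
= 88 * 19
= 1672

1672


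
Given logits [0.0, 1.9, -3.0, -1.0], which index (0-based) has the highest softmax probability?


Softmax is a monotonic transformation, so it preserves the argmax.
We need to find the index of the maximum logit.
Index 0: 0.0
Index 1: 1.9
Index 2: -3.0
Index 3: -1.0
Maximum logit = 1.9 at index 1

1


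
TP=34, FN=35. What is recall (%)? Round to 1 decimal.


Recall = TP / (TP + FN) * 100
= 34 / (34 + 35)
= 34 / 69
= 0.4928
= 49.3%

49.3


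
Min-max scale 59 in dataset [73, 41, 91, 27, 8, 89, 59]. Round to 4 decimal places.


Min = 8, Max = 91
Range = 91 - 8 = 83
Scaled = (x - min) / (max - min)
= (59 - 8) / 83
= 51 / 83
= 0.6145

0.6145


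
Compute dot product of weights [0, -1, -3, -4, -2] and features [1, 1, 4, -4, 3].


Element-wise products:
0 * 1 = 0
-1 * 1 = -1
-3 * 4 = -12
-4 * -4 = 16
-2 * 3 = -6
Sum = 0 + -1 + -12 + 16 + -6
= -3

-3


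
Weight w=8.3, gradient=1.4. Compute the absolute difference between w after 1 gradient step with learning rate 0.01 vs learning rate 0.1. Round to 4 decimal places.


With lr=0.01: w_new = 8.3 - 0.01 * 1.4 = 8.286
With lr=0.1: w_new = 8.3 - 0.1 * 1.4 = 8.16
Absolute difference = |8.286 - 8.16|
= 0.1260

0.1260


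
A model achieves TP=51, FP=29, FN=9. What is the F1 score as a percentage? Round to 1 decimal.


Precision = TP / (TP + FP) = 51 / 80 = 0.6375
Recall = TP / (TP + FN) = 51 / 60 = 0.85
F1 = 2 * P * R / (P + R)
= 2 * 0.6375 * 0.85 / (0.6375 + 0.85)
= 1.0837 / 1.4875
= 0.7286
As percentage: 72.9%

72.9


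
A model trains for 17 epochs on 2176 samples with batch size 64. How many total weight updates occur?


Iterations per epoch = 2176 / 64 = 34
Total updates = iterations_per_epoch * epochs
= 34 * 17
= 578

578


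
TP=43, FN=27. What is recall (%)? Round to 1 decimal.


Recall = TP / (TP + FN) * 100
= 43 / (43 + 27)
= 43 / 70
= 0.6143
= 61.4%

61.4


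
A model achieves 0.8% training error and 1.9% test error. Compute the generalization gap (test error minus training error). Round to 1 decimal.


Generalization gap = test_error - train_error
= 1.9 - 0.8
= 1.1%
A small gap suggests good generalization.

1.1


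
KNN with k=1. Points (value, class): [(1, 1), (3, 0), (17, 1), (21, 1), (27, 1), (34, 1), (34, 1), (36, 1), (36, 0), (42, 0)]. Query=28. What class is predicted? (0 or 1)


Distances from query 28:
Point 27 (class 1): distance = 1
K=1 nearest neighbors: classes = [1]
Votes for class 1: 1 / 1
Majority vote => class 1

1


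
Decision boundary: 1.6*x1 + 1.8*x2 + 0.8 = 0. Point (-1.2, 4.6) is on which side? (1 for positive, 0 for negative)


Compute 1.6 * -1.2 + 1.8 * 4.6 + 0.8
= -1.92 + 8.28 + 0.8
= 7.16
Since 7.16 >= 0, the point is on the positive side.

1


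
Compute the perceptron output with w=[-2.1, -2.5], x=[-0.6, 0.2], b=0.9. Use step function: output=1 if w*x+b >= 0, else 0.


z = w . x + b
= -2.1*-0.6 + -2.5*0.2 + 0.9
= 1.26 + -0.5 + 0.9
= 0.76 + 0.9
= 1.66
Since z = 1.66 >= 0, output = 1

1


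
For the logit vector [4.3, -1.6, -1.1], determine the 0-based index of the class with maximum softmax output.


Softmax is a monotonic transformation, so it preserves the argmax.
We need to find the index of the maximum logit.
Index 0: 4.3
Index 1: -1.6
Index 2: -1.1
Maximum logit = 4.3 at index 0

0


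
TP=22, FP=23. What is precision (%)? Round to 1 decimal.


Precision = TP / (TP + FP) * 100
= 22 / (22 + 23)
= 22 / 45
= 0.4889
= 48.9%

48.9


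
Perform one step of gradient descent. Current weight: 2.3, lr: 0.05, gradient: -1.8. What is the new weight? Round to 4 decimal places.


w_new = w_old - lr * gradient
= 2.3 - 0.05 * -1.8
= 2.3 - (-0.09)
= 2.3900

2.3900


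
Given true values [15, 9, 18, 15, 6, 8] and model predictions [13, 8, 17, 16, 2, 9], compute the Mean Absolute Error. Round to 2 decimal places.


Absolute errors: [2, 1, 1, 1, 4, 1]
Sum of absolute errors = 10
MAE = 10 / 6 = 1.67

1.67


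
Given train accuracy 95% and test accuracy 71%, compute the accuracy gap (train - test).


Gap = train_accuracy - test_accuracy
= 95 - 71
= 24%
This large gap strongly indicates overfitting.

24


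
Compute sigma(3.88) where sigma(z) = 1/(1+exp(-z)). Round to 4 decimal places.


sigmoid(z) = 1 / (1 + exp(-z))
exp(-(3.88)) = exp(-3.88) = 0.0207
1 + 0.0207 = 1.0207
1 / 1.0207 = 0.9798

0.9798


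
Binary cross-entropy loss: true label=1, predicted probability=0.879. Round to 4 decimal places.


For y=1: Loss = -log(p)
= -log(0.879)
= -(-0.129)
= 0.1290

0.1290


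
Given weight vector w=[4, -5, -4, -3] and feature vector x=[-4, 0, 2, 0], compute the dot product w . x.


Element-wise products:
4 * -4 = -16
-5 * 0 = 0
-4 * 2 = -8
-3 * 0 = 0
Sum = -16 + 0 + -8 + 0
= -24

-24


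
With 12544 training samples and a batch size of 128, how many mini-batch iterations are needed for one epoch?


Iterations per epoch = dataset_size / batch_size
= 12544 / 128
= 98

98


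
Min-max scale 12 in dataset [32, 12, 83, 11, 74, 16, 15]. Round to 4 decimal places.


Min = 11, Max = 83
Range = 83 - 11 = 72
Scaled = (x - min) / (max - min)
= (12 - 11) / 72
= 1 / 72
= 0.0139

0.0139


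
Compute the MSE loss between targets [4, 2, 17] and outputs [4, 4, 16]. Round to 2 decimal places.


Differences: [0, -2, 1]
Squared errors: [0, 4, 1]
Sum of squared errors = 5
MSE = 5 / 3 = 1.67

1.67


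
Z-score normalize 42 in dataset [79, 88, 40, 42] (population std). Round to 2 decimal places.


Mean = (79 + 88 + 40 + 42) / 4 = 62.25
Variance = sum((x_i - mean)^2) / n = 462.1875
Std = sqrt(462.1875) = 21.4985
Z = (x - mean) / std
= (42 - 62.25) / 21.4985
= -20.25 / 21.4985
= -0.94

-0.94


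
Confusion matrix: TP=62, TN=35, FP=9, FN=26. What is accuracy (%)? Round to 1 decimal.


Accuracy = (TP + TN) / (TP + TN + FP + FN) * 100
= (62 + 35) / (62 + 35 + 9 + 26)
= 97 / 132
= 0.7348
= 73.5%

73.5


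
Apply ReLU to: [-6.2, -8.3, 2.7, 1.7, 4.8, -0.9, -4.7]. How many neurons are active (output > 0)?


ReLU(x) = max(0, x) for each element:
ReLU(-6.2) = 0
ReLU(-8.3) = 0
ReLU(2.7) = 2.7
ReLU(1.7) = 1.7
ReLU(4.8) = 4.8
ReLU(-0.9) = 0
ReLU(-4.7) = 0
Active neurons (>0): 3

3


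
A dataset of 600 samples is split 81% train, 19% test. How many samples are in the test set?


Train samples = 600 * 81% = 486
Test samples = 600 - 486
= 114

114
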